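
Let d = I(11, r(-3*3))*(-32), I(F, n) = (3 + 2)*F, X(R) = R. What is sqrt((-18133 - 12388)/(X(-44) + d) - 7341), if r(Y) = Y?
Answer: I*sqrt(5958901993)/902 ≈ 85.581*I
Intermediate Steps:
I(F, n) = 5*F
d = -1760 (d = (5*11)*(-32) = 55*(-32) = -1760)
sqrt((-18133 - 12388)/(X(-44) + d) - 7341) = sqrt((-18133 - 12388)/(-44 - 1760) - 7341) = sqrt(-30521/(-1804) - 7341) = sqrt(-30521*(-1/1804) - 7341) = sqrt(30521/1804 - 7341) = sqrt(-13212643/1804) = I*sqrt(5958901993)/902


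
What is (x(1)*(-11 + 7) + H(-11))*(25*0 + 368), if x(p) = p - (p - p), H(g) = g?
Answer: -5520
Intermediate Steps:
x(p) = p (x(p) = p - 1*0 = p + 0 = p)
(x(1)*(-11 + 7) + H(-11))*(25*0 + 368) = (1*(-11 + 7) - 11)*(25*0 + 368) = (1*(-4) - 11)*(0 + 368) = (-4 - 11)*368 = -15*368 = -5520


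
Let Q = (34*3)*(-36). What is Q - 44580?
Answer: -48252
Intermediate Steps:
Q = -3672 (Q = 102*(-36) = -3672)
Q - 44580 = -3672 - 44580 = -48252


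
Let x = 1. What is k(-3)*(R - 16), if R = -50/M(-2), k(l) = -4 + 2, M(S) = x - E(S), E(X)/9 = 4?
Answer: 204/7 ≈ 29.143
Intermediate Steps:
E(X) = 36 (E(X) = 9*4 = 36)
M(S) = -35 (M(S) = 1 - 1*36 = 1 - 36 = -35)
k(l) = -2
R = 10/7 (R = -50/(-35) = -50*(-1/35) = 10/7 ≈ 1.4286)
k(-3)*(R - 16) = -2*(10/7 - 16) = -2*(-102/7) = 204/7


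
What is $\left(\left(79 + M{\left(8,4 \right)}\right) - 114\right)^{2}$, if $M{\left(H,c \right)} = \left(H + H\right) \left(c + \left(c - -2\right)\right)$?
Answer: $15625$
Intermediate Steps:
$M{\left(H,c \right)} = 2 H \left(2 + 2 c\right)$ ($M{\left(H,c \right)} = 2 H \left(c + \left(c + 2\right)\right) = 2 H \left(c + \left(2 + c\right)\right) = 2 H \left(2 + 2 c\right)$)
$\left(\left(79 + M{\left(8,4 \right)}\right) - 114\right)^{2} = \left(\left(79 + 4 \cdot 8 \left(1 + 4\right)\right) - 114\right)^{2} = \left(\left(79 + 4 \cdot 8 \cdot 5\right) - 114\right)^{2} = \left(\left(79 + 160\right) - 114\right)^{2} = \left(239 - 114\right)^{2} = 125^{2} = 15625$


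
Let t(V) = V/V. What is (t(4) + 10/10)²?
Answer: 4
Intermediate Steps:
t(V) = 1
(t(4) + 10/10)² = (1 + 10/10)² = (1 + 10*(⅒))² = (1 + 1)² = 2² = 4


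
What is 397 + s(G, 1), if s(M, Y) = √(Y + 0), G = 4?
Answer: 398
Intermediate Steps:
s(M, Y) = √Y
397 + s(G, 1) = 397 + √1 = 397 + 1 = 398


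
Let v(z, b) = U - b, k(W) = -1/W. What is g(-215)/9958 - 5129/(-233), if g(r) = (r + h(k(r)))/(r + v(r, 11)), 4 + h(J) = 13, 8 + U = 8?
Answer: 5771451765/262184182 ≈ 22.013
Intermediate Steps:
U = 0 (U = -8 + 8 = 0)
h(J) = 9 (h(J) = -4 + 13 = 9)
v(z, b) = -b (v(z, b) = 0 - b = -b)
g(r) = (9 + r)/(-11 + r) (g(r) = (r + 9)/(r - 1*11) = (9 + r)/(r - 11) = (9 + r)/(-11 + r))
g(-215)/9958 - 5129/(-233) = ((9 - 215)/(-11 - 215))/9958 - 5129/(-233) = (-206/(-226))*(1/9958) - 5129*(-1/233) = -1/226*(-206)*(1/9958) + 5129/233 = (103/113)*(1/9958) + 5129/233 = 103/1125254 + 5129/233 = 5771451765/262184182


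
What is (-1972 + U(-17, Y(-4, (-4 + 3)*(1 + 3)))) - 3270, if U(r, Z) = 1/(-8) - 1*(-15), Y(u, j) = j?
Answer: -41817/8 ≈ -5227.1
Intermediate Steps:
U(r, Z) = 119/8 (U(r, Z) = -1/8 + 15 = 119/8)
(-1972 + U(-17, Y(-4, (-4 + 3)*(1 + 3)))) - 3270 = (-1972 + 119/8) - 3270 = -15657/8 - 3270 = -41817/8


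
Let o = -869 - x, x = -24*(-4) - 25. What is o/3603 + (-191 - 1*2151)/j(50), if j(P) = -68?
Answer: 4187153/122502 ≈ 34.180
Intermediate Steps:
x = 71 (x = 96 - 25 = 71)
o = -940 (o = -869 - 1*71 = -869 - 71 = -940)
o/3603 + (-191 - 1*2151)/j(50) = -940/3603 + (-191 - 1*2151)/(-68) = -940*1/3603 + (-191 - 2151)*(-1/68) = -940/3603 - 2342*(-1/68) = -940/3603 + 1171/34 = 4187153/122502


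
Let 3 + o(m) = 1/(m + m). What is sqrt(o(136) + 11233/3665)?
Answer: sqrt(4261724305)/249220 ≈ 0.26194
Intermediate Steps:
o(m) = -3 + 1/(2*m) (o(m) = -3 + 1/(m + m) = -3 + 1/(2*m))
sqrt(o(136) + 11233/3665) = sqrt((-3 + (1/2)/136) + 11233/3665) = sqrt((-3 + (1/2)*(1/136)) + 11233*(1/3665)) = sqrt((-3 + 1/272) + 11233/3665) = sqrt(-815/272 + 11233/3665) = sqrt(68401/996880) = sqrt(4261724305)/249220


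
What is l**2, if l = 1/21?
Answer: 1/441 ≈ 0.0022676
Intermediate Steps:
l = 1/21 ≈ 0.047619
l**2 = (1/21)**2 = 1/441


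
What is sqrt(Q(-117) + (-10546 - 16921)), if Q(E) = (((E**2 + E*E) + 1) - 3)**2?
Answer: sqrt(749417909) ≈ 27376.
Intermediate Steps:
Q(E) = (-2 + 2*E**2)**2 (Q(E) = (((E**2 + E**2) + 1) - 3)**2 = ((2*E**2 + 1) - 3)**2 = ((1 + 2*E**2) - 3)**2 = (-2 + 2*E**2)**2)
sqrt(Q(-117) + (-10546 - 16921)) = sqrt(4*(-1 + (-117)**2)**2 + (-10546 - 16921)) = sqrt(4*(-1 + 13689)**2 - 27467) = sqrt(4*13688**2 - 27467) = sqrt(4*187361344 - 27467) = sqrt(749445376 - 27467) = sqrt(749417909)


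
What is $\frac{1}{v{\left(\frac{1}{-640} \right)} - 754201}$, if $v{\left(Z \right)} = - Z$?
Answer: $- \frac{640}{482688639} \approx -1.3259 \cdot 10^{-6}$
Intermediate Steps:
$\frac{1}{v{\left(\frac{1}{-640} \right)} - 754201} = \frac{1}{- \frac{1}{-640} - 754201} = \frac{1}{\left(-1\right) \left(- \frac{1}{640}\right) - 754201} = \frac{1}{\frac{1}{640} - 754201} = \frac{1}{- \frac{482688639}{640}} = - \frac{640}{482688639}$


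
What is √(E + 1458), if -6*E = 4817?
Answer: √23586/6 ≈ 25.596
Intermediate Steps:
E = -4817/6 (E = -⅙*4817 = -4817/6 ≈ -802.83)
√(E + 1458) = √(-4817/6 + 1458) = √(3931/6) = √23586/6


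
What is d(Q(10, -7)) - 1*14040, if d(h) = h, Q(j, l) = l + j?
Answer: -14037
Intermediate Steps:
Q(j, l) = j + l
d(Q(10, -7)) - 1*14040 = (10 - 7) - 1*14040 = 3 - 14040 = -14037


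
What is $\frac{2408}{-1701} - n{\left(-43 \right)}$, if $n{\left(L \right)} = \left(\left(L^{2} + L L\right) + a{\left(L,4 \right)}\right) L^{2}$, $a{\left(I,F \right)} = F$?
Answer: $- \frac{1663334858}{243} \approx -6.845 \cdot 10^{6}$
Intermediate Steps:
$n{\left(L \right)} = L^{2} \left(4 + 2 L^{2}\right)$ ($n{\left(L \right)} = \left(\left(L^{2} + L L\right) + 4\right) L^{2} = \left(\left(L^{2} + L^{2}\right) + 4\right) L^{2} = \left(2 L^{2} + 4\right) L^{2} = \left(4 + 2 L^{2}\right) L^{2} = L^{2} \left(4 + 2 L^{2}\right)$)
$\frac{2408}{-1701} - n{\left(-43 \right)} = \frac{2408}{-1701} - 2 \left(-43\right)^{2} \left(2 + \left(-43\right)^{2}\right) = 2408 \left(- \frac{1}{1701}\right) - 2 \cdot 1849 \left(2 + 1849\right) = - \frac{344}{243} - 2 \cdot 1849 \cdot 1851 = - \frac{344}{243} - 6844998 = - \frac{1663334858}{243}$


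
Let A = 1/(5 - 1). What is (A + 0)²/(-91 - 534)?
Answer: -1/10000 ≈ -0.00010000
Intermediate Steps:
A = ¼ (A = 1/4 = ¼ ≈ 0.25000)
(A + 0)²/(-91 - 534) = (¼ + 0)²/(-91 - 534) = (¼)²/(-625) = -1/625*1/16 = -1/10000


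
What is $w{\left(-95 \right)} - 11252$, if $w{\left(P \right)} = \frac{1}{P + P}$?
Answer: $- \frac{2137881}{190} \approx -11252.0$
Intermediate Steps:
$w{\left(P \right)} = \frac{1}{2 P}$
$w{\left(-95 \right)} - 11252 = \frac{1}{2 \left(-95\right)} - 11252 = \frac{1}{2} \left(- \frac{1}{95}\right) - 11252 = - \frac{1}{190} - 11252 = - \frac{2137881}{190}$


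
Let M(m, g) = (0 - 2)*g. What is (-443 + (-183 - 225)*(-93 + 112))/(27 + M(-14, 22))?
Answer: 8195/17 ≈ 482.06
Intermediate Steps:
M(m, g) = -2*g
(-443 + (-183 - 225)*(-93 + 112))/(27 + M(-14, 22)) = (-443 + (-183 - 225)*(-93 + 112))/(27 - 2*22) = (-443 - 408*19)/(27 - 44) = (-443 - 7752)/(-17) = -8195*(-1/17) = 8195/17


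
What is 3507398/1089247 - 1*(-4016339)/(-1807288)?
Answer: 1964093109891/1968583032136 ≈ 0.99772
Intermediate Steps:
3507398/1089247 - 1*(-4016339)/(-1807288) = 3507398*(1/1089247) + 4016339*(-1/1807288) = 3507398/1089247 - 4016339/1807288 = 1964093109891/1968583032136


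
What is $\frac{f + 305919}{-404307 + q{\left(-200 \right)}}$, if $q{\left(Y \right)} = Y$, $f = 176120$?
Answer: $- \frac{482039}{404507} \approx -1.1917$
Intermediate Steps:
$\frac{f + 305919}{-404307 + q{\left(-200 \right)}} = \frac{176120 + 305919}{-404307 - 200} = \frac{482039}{-404507} = 482039 \left(- \frac{1}{404507}\right) = - \frac{482039}{404507}$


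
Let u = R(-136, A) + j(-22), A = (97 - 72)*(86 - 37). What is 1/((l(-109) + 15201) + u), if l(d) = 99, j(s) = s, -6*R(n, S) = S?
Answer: 6/90443 ≈ 6.6340e-5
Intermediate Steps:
A = 1225 (A = 25*49 = 1225)
R(n, S) = -S/6
u = -1357/6 (u = -1/6*1225 - 22 = -1225/6 - 22 = -1357/6 ≈ -226.17)
1/((l(-109) + 15201) + u) = 1/((99 + 15201) - 1357/6) = 1/(15300 - 1357/6) = 1/(90443/6) = 6/90443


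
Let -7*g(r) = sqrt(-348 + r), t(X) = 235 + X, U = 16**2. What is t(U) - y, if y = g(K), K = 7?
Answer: 491 + I*sqrt(341)/7 ≈ 491.0 + 2.638*I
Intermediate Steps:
U = 256
g(r) = -sqrt(-348 + r)/7
y = -I*sqrt(341)/7 (y = -sqrt(-348 + 7)/7 = -I*sqrt(341)/7 ≈ -2.638*I)
t(U) - y = (235 + 256) - (-1)*I*sqrt(341)/7 = 491 + I*sqrt(341)/7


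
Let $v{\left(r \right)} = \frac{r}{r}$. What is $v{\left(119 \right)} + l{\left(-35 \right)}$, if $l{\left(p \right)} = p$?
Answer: $-34$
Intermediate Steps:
$v{\left(r \right)} = 1$
$v{\left(119 \right)} + l{\left(-35 \right)} = 1 - 35 = -34$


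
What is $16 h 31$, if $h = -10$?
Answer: $-4960$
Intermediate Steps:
$16 h 31 = 16 \left(-10\right) 31 = \left(-160\right) 31 = -4960$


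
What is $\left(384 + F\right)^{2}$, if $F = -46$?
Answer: $114244$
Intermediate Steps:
$\left(384 + F\right)^{2} = \left(384 - 46\right)^{2} = 338^{2} = 114244$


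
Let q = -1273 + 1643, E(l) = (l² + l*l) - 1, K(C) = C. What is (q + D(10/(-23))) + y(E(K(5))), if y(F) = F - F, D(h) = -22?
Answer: 348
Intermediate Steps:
E(l) = -1 + 2*l² (E(l) = (l² + l²) - 1 = 2*l² - 1 = -1 + 2*l²)
q = 370
y(F) = 0
(q + D(10/(-23))) + y(E(K(5))) = (370 - 22) + 0 = 348 + 0 = 348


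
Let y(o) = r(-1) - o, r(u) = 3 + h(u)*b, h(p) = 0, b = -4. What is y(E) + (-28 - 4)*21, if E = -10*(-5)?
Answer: -719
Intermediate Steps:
E = 50
r(u) = 3 (r(u) = 3 + 0*(-4) = 3 + 0 = 3)
y(o) = 3 - o
y(E) + (-28 - 4)*21 = (3 - 1*50) + (-28 - 4)*21 = (3 - 50) - 32*21 = -47 - 672 = -719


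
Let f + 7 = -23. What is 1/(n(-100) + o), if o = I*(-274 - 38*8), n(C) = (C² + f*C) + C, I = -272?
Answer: 1/170116 ≈ 5.8783e-6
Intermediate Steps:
f = -30 (f = -7 - 23 = -30)
n(C) = C² - 29*C (n(C) = (C² - 30*C) + C = C² - 29*C)
o = 157216 (o = -272*(-274 - 38*8) = -272*(-274 - 304) = -272*(-578) = 157216)
1/(n(-100) + o) = 1/(-100*(-29 - 100) + 157216) = 1/(-100*(-129) + 157216) = 1/(12900 + 157216) = 1/170116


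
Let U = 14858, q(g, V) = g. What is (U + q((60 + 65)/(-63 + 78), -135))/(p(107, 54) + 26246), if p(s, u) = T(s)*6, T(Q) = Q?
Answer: 44599/80664 ≈ 0.55290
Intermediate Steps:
p(s, u) = 6*s (p(s, u) = s*6 = 6*s)
(U + q((60 + 65)/(-63 + 78), -135))/(p(107, 54) + 26246) = (14858 + (60 + 65)/(-63 + 78))/(6*107 + 26246) = (14858 + 125/15)/(642 + 26246) = (14858 + 125*(1/15))/26888 = (14858 + 25/3)*(1/26888) = (44599/3)*(1/26888) = 44599/80664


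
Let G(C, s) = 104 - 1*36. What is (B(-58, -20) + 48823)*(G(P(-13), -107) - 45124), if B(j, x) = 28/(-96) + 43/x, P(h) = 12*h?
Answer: -32994886144/15 ≈ -2.1997e+9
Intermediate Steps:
B(j, x) = -7/24 + 43/x (B(j, x) = 28*(-1/96) + 43/x = -7/24 + 43/x)
G(C, s) = 68 (G(C, s) = 104 - 36 = 68)
(B(-58, -20) + 48823)*(G(P(-13), -107) - 45124) = ((-7/24 + 43/(-20)) + 48823)*(68 - 45124) = ((-7/24 + 43*(-1/20)) + 48823)*(-45056) = ((-7/24 - 43/20) + 48823)*(-45056) = (-293/120 + 48823)*(-45056) = (5858467/120)*(-45056) = -32994886144/15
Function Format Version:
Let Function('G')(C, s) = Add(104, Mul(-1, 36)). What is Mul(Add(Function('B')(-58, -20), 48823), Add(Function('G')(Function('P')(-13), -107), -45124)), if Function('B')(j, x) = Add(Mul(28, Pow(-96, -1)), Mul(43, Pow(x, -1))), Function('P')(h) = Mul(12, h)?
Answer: Rational(-32994886144, 15) ≈ -2.1997e+9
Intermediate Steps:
Function('B')(j, x) = Add(Rational(-7, 24), Mul(43, Pow(x, -1))) (Function('B')(j, x) = Add(Mul(28, Rational(-1, 96)), Mul(43, Pow(x, -1))) = Add(Rational(-7, 24), Mul(43, Pow(x, -1))))
Function('G')(C, s) = 68 (Function('G')(C, s) = Add(104, -36) = 68)
Mul(Add(Function('B')(-58, -20), 48823), Add(Function('G')(Function('P')(-13), -107), -45124)) = Mul(Add(Add(Rational(-7, 24), Mul(43, Pow(-20, -1))), 48823), Add(68, -45124)) = Mul(Add(Add(Rational(-7, 24), Mul(43, Rational(-1, 20))), 48823), -45056) = Mul(Add(Add(Rational(-7, 24), Rational(-43, 20)), 48823), -45056) = Mul(Add(Rational(-293, 120), 48823), -45056) = Mul(Rational(5858467, 120), -45056) = Rational(-32994886144, 15)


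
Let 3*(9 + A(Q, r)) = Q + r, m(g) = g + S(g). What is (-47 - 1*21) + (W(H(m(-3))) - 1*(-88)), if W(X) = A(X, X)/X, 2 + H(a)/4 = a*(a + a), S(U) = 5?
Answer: 487/24 ≈ 20.292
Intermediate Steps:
m(g) = 5 + g (m(g) = g + 5 = 5 + g)
A(Q, r) = -9 + Q/3 + r/3 (A(Q, r) = -9 + (Q + r)/3 = -9 + (Q/3 + r/3) = -9 + Q/3 + r/3)
H(a) = -8 + 8*a² (H(a) = -8 + 4*(a*(a + a)) = -8 + 4*(a*(2*a)) = -8 + 4*(2*a²) = -8 + 8*a²)
W(X) = (-9 + 2*X/3)/X (W(X) = (-9 + X/3 + X/3)/X = (-9 + 2*X/3)/X)
(-47 - 1*21) + (W(H(m(-3))) - 1*(-88)) = (-47 - 1*21) + ((⅔ - 9/(-8 + 8*(5 - 3)²)) - 1*(-88)) = (-47 - 21) + ((⅔ - 9/(-8 + 8*2²)) + 88) = -68 + ((⅔ - 9/(-8 + 8*4)) + 88) = -68 + ((⅔ - 9/(-8 + 32)) + 88) = -68 + ((⅔ - 9/24) + 88) = -68 + ((⅔ - 9*1/24) + 88) = -68 + ((⅔ - 3/8) + 88) = -68 + (7/24 + 88) = -68 + 2119/24 = 487/24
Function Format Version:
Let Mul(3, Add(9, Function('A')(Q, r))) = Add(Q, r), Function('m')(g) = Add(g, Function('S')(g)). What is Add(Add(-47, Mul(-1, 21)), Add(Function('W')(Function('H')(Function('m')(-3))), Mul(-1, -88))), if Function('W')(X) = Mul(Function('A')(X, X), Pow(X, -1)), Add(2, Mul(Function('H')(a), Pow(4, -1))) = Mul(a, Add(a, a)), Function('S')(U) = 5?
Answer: Rational(487, 24) ≈ 20.292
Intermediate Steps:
Function('m')(g) = Add(5, g) (Function('m')(g) = Add(g, 5) = Add(5, g))
Function('A')(Q, r) = Add(-9, Mul(Rational(1, 3), Q), Mul(Rational(1, 3), r)) (Function('A')(Q, r) = Add(-9, Mul(Rational(1, 3), Add(Q, r))) = Add(-9, Add(Mul(Rational(1, 3), Q), Mul(Rational(1, 3), r))) = Add(-9, Mul(Rational(1, 3), Q), Mul(Rational(1, 3), r)))
Function('H')(a) = Add(-8, Mul(8, Pow(a, 2))) (Function('H')(a) = Add(-8, Mul(4, Mul(a, Add(a, a)))) = Add(-8, Mul(4, Mul(a, Mul(2, a)))) = Add(-8, Mul(4, Mul(2, Pow(a, 2)))) = Add(-8, Mul(8, Pow(a, 2))))
Function('W')(X) = Mul(Pow(X, -1), Add(-9, Mul(Rational(2, 3), X))) (Function('W')(X) = Mul(Add(-9, Mul(Rational(1, 3), X), Mul(Rational(1, 3), X)), Pow(X, -1)) = Mul(Add(-9, Mul(Rational(2, 3), X)), Pow(X, -1)) = Mul(Pow(X, -1), Add(-9, Mul(Rational(2, 3), X))))
Add(Add(-47, Mul(-1, 21)), Add(Function('W')(Function('H')(Function('m')(-3))), Mul(-1, -88))) = Add(Add(-47, Mul(-1, 21)), Add(Add(Rational(2, 3), Mul(-9, Pow(Add(-8, Mul(8, Pow(Add(5, -3), 2))), -1))), Mul(-1, -88))) = Add(Add(-47, -21), Add(Add(Rational(2, 3), Mul(-9, Pow(Add(-8, Mul(8, Pow(2, 2))), -1))), 88)) = Add(-68, Add(Add(Rational(2, 3), Mul(-9, Pow(Add(-8, Mul(8, 4)), -1))), 88)) = Add(-68, Add(Add(Rational(2, 3), Mul(-9, Pow(Add(-8, 32), -1))), 88)) = Add(-68, Add(Add(Rational(2, 3), Mul(-9, Pow(24, -1))), 88)) = Add(-68, Add(Add(Rational(2, 3), Mul(-9, Rational(1, 24))), 88)) = Add(-68, Add(Add(Rational(2, 3), Rational(-3, 8)), 88)) = Add(-68, Add(Rational(7, 24), 88)) = Add(-68, Rational(2119, 24)) = Rational(487, 24)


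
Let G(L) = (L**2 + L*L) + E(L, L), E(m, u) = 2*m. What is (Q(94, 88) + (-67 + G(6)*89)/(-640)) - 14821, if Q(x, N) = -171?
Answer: -9602289/640 ≈ -15004.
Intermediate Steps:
G(L) = 2*L + 2*L**2 (G(L) = (L**2 + L*L) + 2*L = (L**2 + L**2) + 2*L = 2*L**2 + 2*L = 2*L + 2*L**2)
(Q(94, 88) + (-67 + G(6)*89)/(-640)) - 14821 = (-171 + (-67 + (2*6*(1 + 6))*89)/(-640)) - 14821 = (-171 + (-67 + (2*6*7)*89)*(-1/640)) - 14821 = (-171 + (-67 + 84*89)*(-1/640)) - 14821 = (-171 + (-67 + 7476)*(-1/640)) - 14821 = (-171 + 7409*(-1/640)) - 14821 = (-171 - 7409/640) - 14821 = -116849/640 - 14821 = -9602289/640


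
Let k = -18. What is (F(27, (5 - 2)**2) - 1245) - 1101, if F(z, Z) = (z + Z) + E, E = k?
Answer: -2328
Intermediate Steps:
E = -18
F(z, Z) = -18 + Z + z (F(z, Z) = (z + Z) - 18 = (Z + z) - 18 = -18 + Z + z)
(F(27, (5 - 2)**2) - 1245) - 1101 = ((-18 + (5 - 2)**2 + 27) - 1245) - 1101 = ((-18 + 3**2 + 27) - 1245) - 1101 = ((-18 + 9 + 27) - 1245) - 1101 = (18 - 1245) - 1101 = -1227 - 1101 = -2328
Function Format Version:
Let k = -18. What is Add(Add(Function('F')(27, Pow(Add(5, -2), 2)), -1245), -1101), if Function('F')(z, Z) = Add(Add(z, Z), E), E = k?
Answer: -2328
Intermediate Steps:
E = -18
Function('F')(z, Z) = Add(-18, Z, z) (Function('F')(z, Z) = Add(Add(z, Z), -18) = Add(Add(Z, z), -18) = Add(-18, Z, z))
Add(Add(Function('F')(27, Pow(Add(5, -2), 2)), -1245), -1101) = Add(Add(Add(-18, Pow(Add(5, -2), 2), 27), -1245), -1101) = Add(Add(Add(-18, Pow(3, 2), 27), -1245), -1101) = Add(Add(Add(-18, 9, 27), -1245), -1101) = Add(Add(18, -1245), -1101) = Add(-1227, -1101) = -2328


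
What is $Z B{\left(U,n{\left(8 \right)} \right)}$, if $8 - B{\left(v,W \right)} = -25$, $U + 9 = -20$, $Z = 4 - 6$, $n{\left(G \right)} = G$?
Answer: $-66$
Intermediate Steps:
$Z = -2$ ($Z = 4 - 6 = -2$)
$U = -29$ ($U = -9 - 20 = -29$)
$B{\left(v,W \right)} = 33$ ($B{\left(v,W \right)} = 8 - -25 = 8 + 25 = 33$)
$Z B{\left(U,n{\left(8 \right)} \right)} = \left(-2\right) 33 = -66$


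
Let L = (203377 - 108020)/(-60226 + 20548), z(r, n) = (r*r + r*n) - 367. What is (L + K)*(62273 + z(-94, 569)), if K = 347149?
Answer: 39614261744540/6613 ≈ 5.9904e+9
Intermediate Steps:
z(r, n) = -367 + r**2 + n*r (z(r, n) = (r**2 + n*r) - 367 = -367 + r**2 + n*r)
L = -95357/39678 (L = 95357/(-39678) = 95357*(-1/39678) = -95357/39678 ≈ -2.4033)
(L + K)*(62273 + z(-94, 569)) = (-95357/39678 + 347149)*(62273 + (-367 + (-94)**2 + 569*(-94))) = 13774082665*(62273 + (-367 + 8836 - 53486))/39678 = 13774082665*(62273 - 45017)/39678 = (13774082665/39678)*17256 = 39614261744540/6613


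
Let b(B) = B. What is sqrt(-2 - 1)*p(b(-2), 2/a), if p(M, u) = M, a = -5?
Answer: -2*I*sqrt(3) ≈ -3.4641*I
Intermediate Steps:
sqrt(-2 - 1)*p(b(-2), 2/a) = sqrt(-2 - 1)*(-2) = sqrt(-3)*(-2) = (I*sqrt(3))*(-2) = -2*I*sqrt(3)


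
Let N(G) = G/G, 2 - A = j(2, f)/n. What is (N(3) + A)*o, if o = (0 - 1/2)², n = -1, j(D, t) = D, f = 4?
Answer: 5/4 ≈ 1.2500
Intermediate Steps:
A = 4 (A = 2 - 2/(-1) = 2 - 2*(-1) = 2 - 1*(-2) = 2 + 2 = 4)
N(G) = 1
o = ¼ (o = (0 - 1*½)² = (0 - ½)² = (-½)² = ¼ ≈ 0.25000)
(N(3) + A)*o = (1 + 4)*(¼) = 5*(¼) = 5/4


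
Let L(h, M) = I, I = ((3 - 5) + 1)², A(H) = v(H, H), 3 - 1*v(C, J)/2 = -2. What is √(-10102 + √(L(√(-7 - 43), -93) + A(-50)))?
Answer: √(-10102 + √11) ≈ 100.49*I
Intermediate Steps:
v(C, J) = 10 (v(C, J) = 6 - 2*(-2) = 6 + 4 = 10)
A(H) = 10
I = 1 (I = (-2 + 1)² = (-1)² = 1)
L(h, M) = 1
√(-10102 + √(L(√(-7 - 43), -93) + A(-50))) = √(-10102 + √(1 + 10)) = √(-10102 + √11)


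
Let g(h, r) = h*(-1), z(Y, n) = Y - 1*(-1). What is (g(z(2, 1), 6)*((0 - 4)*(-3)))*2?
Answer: -72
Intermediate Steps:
z(Y, n) = 1 + Y (z(Y, n) = Y + 1 = 1 + Y)
g(h, r) = -h
(g(z(2, 1), 6)*((0 - 4)*(-3)))*2 = ((-(1 + 2))*((0 - 4)*(-3)))*2 = ((-1*3)*(-4*(-3)))*2 = -3*12*2 = -36*2 = -72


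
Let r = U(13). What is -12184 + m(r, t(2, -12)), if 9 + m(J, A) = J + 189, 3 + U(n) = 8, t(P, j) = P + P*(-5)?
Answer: -11999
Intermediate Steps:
t(P, j) = -4*P (t(P, j) = P - 5*P = -4*P)
U(n) = 5 (U(n) = -3 + 8 = 5)
r = 5
m(J, A) = 180 + J (m(J, A) = -9 + (J + 189) = -9 + (189 + J) = 180 + J)
-12184 + m(r, t(2, -12)) = -12184 + (180 + 5) = -12184 + 185 = -11999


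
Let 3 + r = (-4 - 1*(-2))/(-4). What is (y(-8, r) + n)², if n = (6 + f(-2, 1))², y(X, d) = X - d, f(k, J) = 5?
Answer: 53361/4 ≈ 13340.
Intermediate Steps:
r = -5/2 (r = -3 + (-4 - 1*(-2))/(-4) = -3 + (-4 + 2)*(-¼) = -3 - 2*(-¼) = -3 + ½ = -5/2 ≈ -2.5000)
n = 121 (n = (6 + 5)² = 11² = 121)
(y(-8, r) + n)² = ((-8 - 1*(-5/2)) + 121)² = ((-8 + 5/2) + 121)² = (-11/2 + 121)² = (231/2)² = 53361/4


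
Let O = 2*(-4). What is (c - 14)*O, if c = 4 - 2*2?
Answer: 112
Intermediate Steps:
O = -8
c = 0 (c = 4 - 4 = 0)
(c - 14)*O = (0 - 14)*(-8) = -14*(-8) = 112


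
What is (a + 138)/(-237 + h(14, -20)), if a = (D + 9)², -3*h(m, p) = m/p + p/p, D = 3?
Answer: -2820/2371 ≈ -1.1894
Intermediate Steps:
h(m, p) = -⅓ - m/(3*p) (h(m, p) = -(m/p + p/p)/3 = -(m/p + 1)/3 = -(1 + m/p)/3 = -⅓ - m/(3*p))
a = 144 (a = (3 + 9)² = 12² = 144)
(a + 138)/(-237 + h(14, -20)) = (144 + 138)/(-237 + (⅓)*(-1*14 - 1*(-20))/(-20)) = 282/(-237 + (⅓)*(-1/20)*(-14 + 20)) = 282/(-237 + (⅓)*(-1/20)*6) = 282/(-237 - ⅒) = 282/(-2371/10) = 282*(-10/2371) = -2820/2371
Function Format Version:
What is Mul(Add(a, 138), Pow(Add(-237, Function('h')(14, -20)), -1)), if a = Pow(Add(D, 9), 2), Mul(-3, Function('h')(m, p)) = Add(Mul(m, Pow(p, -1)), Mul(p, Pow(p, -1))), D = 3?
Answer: Rational(-2820, 2371) ≈ -1.1894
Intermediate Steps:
Function('h')(m, p) = Add(Rational(-1, 3), Mul(Rational(-1, 3), m, Pow(p, -1))) (Function('h')(m, p) = Mul(Rational(-1, 3), Add(Mul(m, Pow(p, -1)), Mul(p, Pow(p, -1)))) = Mul(Rational(-1, 3), Add(Mul(m, Pow(p, -1)), 1)) = Mul(Rational(-1, 3), Add(1, Mul(m, Pow(p, -1)))) = Add(Rational(-1, 3), Mul(Rational(-1, 3), m, Pow(p, -1))))
a = 144 (a = Pow(Add(3, 9), 2) = Pow(12, 2) = 144)
Mul(Add(a, 138), Pow(Add(-237, Function('h')(14, -20)), -1)) = Mul(Add(144, 138), Pow(Add(-237, Mul(Rational(1, 3), Pow(-20, -1), Add(Mul(-1, 14), Mul(-1, -20)))), -1)) = Mul(282, Pow(Add(-237, Mul(Rational(1, 3), Rational(-1, 20), Add(-14, 20))), -1)) = Mul(282, Pow(Add(-237, Mul(Rational(1, 3), Rational(-1, 20), 6)), -1)) = Mul(282, Pow(Add(-237, Rational(-1, 10)), -1)) = Mul(282, Pow(Rational(-2371, 10), -1)) = Mul(282, Rational(-10, 2371)) = Rational(-2820, 2371)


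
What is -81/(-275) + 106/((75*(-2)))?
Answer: -68/165 ≈ -0.41212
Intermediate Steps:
-81/(-275) + 106/((75*(-2))) = -81*(-1/275) + 106/(-150) = 81/275 + 106*(-1/150) = 81/275 - 53/75 = -68/165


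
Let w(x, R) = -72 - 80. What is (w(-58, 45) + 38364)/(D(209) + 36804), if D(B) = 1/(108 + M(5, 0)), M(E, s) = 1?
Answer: 4165108/4011637 ≈ 1.0383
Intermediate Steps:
w(x, R) = -152
D(B) = 1/109 (D(B) = 1/(108 + 1) = 1/109)
(w(-58, 45) + 38364)/(D(209) + 36804) = (-152 + 38364)/(1/109 + 36804) = 38212/(4011637/109) = 38212*(109/4011637) = 4165108/4011637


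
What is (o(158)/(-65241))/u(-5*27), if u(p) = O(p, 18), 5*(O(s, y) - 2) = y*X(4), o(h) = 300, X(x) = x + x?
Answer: -250/1674519 ≈ -0.00014930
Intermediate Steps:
X(x) = 2*x
O(s, y) = 2 + 8*y/5 (O(s, y) = 2 + (y*(2*4))/5 = 2 + (y*8)/5 = 2 + (8*y)/5 = 2 + 8*y/5)
u(p) = 154/5 (u(p) = 2 + (8/5)*18 = 2 + 144/5 = 154/5)
(o(158)/(-65241))/u(-5*27) = (300/(-65241))/(154/5) = (300*(-1/65241))*(5/154) = -100/21747*5/154 = -250/1674519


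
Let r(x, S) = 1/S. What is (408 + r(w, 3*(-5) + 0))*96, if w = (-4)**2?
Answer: 195808/5 ≈ 39162.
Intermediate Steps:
w = 16
(408 + r(w, 3*(-5) + 0))*96 = (408 + 1/(3*(-5) + 0))*96 = (408 + 1/(-15 + 0))*96 = (408 + 1/(-15))*96 = (408 - 1/15)*96 = (6119/15)*96 = 195808/5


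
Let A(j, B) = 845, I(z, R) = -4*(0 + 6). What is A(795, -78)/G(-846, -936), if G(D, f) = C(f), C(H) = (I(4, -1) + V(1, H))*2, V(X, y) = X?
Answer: -845/46 ≈ -18.370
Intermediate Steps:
I(z, R) = -24 (I(z, R) = -4*6 = -24)
C(H) = -46 (C(H) = (-24 + 1)*2 = -23*2 = -46)
G(D, f) = -46
A(795, -78)/G(-846, -936) = 845/(-46) = 845*(-1/46) = -845/46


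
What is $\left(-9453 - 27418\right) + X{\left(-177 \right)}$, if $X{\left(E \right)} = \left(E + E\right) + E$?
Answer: $-37402$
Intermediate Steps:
$X{\left(E \right)} = 3 E$ ($X{\left(E \right)} = 2 E + E = 3 E$)
$\left(-9453 - 27418\right) + X{\left(-177 \right)} = \left(-9453 - 27418\right) + 3 \left(-177\right) = -36871 - 531 = -37402$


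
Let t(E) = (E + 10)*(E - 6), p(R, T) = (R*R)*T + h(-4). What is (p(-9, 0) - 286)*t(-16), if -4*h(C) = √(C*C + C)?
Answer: -37752 - 66*√3 ≈ -37866.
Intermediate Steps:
h(C) = -√(C + C²)/4 (h(C) = -√(C*C + C)/4 = -√(C² + C)/4 = -√(C + C²)/4)
p(R, T) = -√3/2 + T*R² (p(R, T) = (R*R)*T - 2*√3/4 = R²*T - 2*√3/4 = T*R² - √3/2 = -√3/2 + T*R²)
t(E) = (-6 + E)*(10 + E) (t(E) = (10 + E)*(-6 + E) = (-6 + E)*(10 + E))
(p(-9, 0) - 286)*t(-16) = ((-√3/2 + 0*(-9)²) - 286)*(-60 + (-16)² + 4*(-16)) = ((-√3/2 + 0*81) - 286)*(-60 + 256 - 64) = ((-√3/2 + 0) - 286)*132 = (-√3/2 - 286)*132 = (-286 - √3/2)*132 = -37752 - 66*√3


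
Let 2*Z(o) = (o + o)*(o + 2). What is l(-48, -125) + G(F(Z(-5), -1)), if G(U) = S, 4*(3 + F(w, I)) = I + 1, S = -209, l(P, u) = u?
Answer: -334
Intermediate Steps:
Z(o) = o*(2 + o) (Z(o) = ((o + o)*(o + 2))/2 = ((2*o)*(2 + o))/2 = (2*o*(2 + o))/2 = o*(2 + o))
F(w, I) = -11/4 + I/4 (F(w, I) = -3 + (I + 1)/4 = -3 + (1 + I)/4 = -3 + (¼ + I/4) = -11/4 + I/4)
G(U) = -209
l(-48, -125) + G(F(Z(-5), -1)) = -125 - 209 = -334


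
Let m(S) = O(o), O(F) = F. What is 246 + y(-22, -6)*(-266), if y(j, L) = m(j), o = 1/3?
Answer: 472/3 ≈ 157.33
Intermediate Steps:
o = ⅓ ≈ 0.33333
m(S) = ⅓
y(j, L) = ⅓
246 + y(-22, -6)*(-266) = 246 + (⅓)*(-266) = 246 - 266/3 = 472/3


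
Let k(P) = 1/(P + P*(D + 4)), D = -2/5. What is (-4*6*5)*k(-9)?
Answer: 200/69 ≈ 2.8986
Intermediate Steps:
D = -2/5 (D = -2*1/5 = -2/5 ≈ -0.40000)
k(P) = 5/(23*P) (k(P) = 1/(P + P*(-2/5 + 4)) = 1/(P + P*(18/5)) = 1/(P + 18*P/5) = 1/(23*P/5) = 5/(23*P))
(-4*6*5)*k(-9) = (-4*6*5)*((5/23)/(-9)) = (-24*5)*((5/23)*(-1/9)) = -120*(-5/207) = 200/69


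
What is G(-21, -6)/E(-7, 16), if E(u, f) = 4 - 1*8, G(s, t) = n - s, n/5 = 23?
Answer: -34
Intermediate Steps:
n = 115 (n = 5*23 = 115)
G(s, t) = 115 - s
E(u, f) = -4 (E(u, f) = 4 - 8 = -4)
G(-21, -6)/E(-7, 16) = (115 - 1*(-21))/(-4) = (115 + 21)*(-¼) = 136*(-¼) = -34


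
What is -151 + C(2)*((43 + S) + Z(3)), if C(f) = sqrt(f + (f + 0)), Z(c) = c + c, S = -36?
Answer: -125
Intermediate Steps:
Z(c) = 2*c
C(f) = sqrt(2)*sqrt(f) (C(f) = sqrt(f + f) = sqrt(2*f) = sqrt(2)*sqrt(f))
-151 + C(2)*((43 + S) + Z(3)) = -151 + (sqrt(2)*sqrt(2))*((43 - 36) + 2*3) = -151 + 2*(7 + 6) = -151 + 2*13 = -151 + 26 = -125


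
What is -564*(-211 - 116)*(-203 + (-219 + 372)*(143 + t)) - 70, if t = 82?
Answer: 6311494946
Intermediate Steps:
-564*(-211 - 116)*(-203 + (-219 + 372)*(143 + t)) - 70 = -564*(-211 - 116)*(-203 + (-219 + 372)*(143 + 82)) - 70 = -(-184428)*(-203 + 153*225) - 70 = -(-184428)*(-203 + 34425) - 70 = -(-184428)*34222 - 70 = -564*(-11190594) - 70 = 6311495016 - 70 = 6311494946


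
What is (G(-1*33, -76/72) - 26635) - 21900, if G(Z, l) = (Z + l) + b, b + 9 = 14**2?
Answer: -870877/18 ≈ -48382.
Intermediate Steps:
b = 187 (b = -9 + 14**2 = -9 + 196 = 187)
G(Z, l) = 187 + Z + l (G(Z, l) = (Z + l) + 187 = 187 + Z + l)
(G(-1*33, -76/72) - 26635) - 21900 = ((187 - 1*33 - 76/72) - 26635) - 21900 = ((187 - 33 - 76*1/72) - 26635) - 21900 = ((187 - 33 - 19/18) - 26635) - 21900 = (2753/18 - 26635) - 21900 = -476677/18 - 21900 = -870877/18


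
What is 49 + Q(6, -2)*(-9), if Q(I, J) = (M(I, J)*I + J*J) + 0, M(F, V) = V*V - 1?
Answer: -149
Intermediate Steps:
M(F, V) = -1 + V² (M(F, V) = V² - 1 = -1 + V²)
Q(I, J) = J² + I*(-1 + J²) (Q(I, J) = ((-1 + J²)*I + J*J) + 0 = (I*(-1 + J²) + J²) + 0 = (J² + I*(-1 + J²)) + 0 = J² + I*(-1 + J²))
49 + Q(6, -2)*(-9) = 49 + ((-2)² + 6*(-1 + (-2)²))*(-9) = 49 + (4 + 6*(-1 + 4))*(-9) = 49 + (4 + 6*3)*(-9) = 49 + (4 + 18)*(-9) = 49 + 22*(-9) = 49 - 198 = -149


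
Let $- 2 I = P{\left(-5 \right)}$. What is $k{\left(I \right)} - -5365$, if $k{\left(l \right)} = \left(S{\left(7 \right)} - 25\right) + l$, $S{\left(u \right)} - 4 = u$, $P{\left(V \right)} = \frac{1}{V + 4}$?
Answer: $\frac{10703}{2} \approx 5351.5$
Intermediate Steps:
$P{\left(V \right)} = \frac{1}{4 + V}$
$I = \frac{1}{2}$ ($I = - \frac{1}{2 \left(4 - 5\right)} = - \frac{1}{2 \left(-1\right)} = \left(- \frac{1}{2}\right) \left(-1\right) = \frac{1}{2} \approx 0.5$)
$S{\left(u \right)} = 4 + u$
$k{\left(l \right)} = -14 + l$ ($k{\left(l \right)} = \left(\left(4 + 7\right) - 25\right) + l = \left(11 - 25\right) + l = -14 + l$)
$k{\left(I \right)} - -5365 = \left(-14 + \frac{1}{2}\right) - -5365 = - \frac{27}{2} + 5365 = \frac{10703}{2}$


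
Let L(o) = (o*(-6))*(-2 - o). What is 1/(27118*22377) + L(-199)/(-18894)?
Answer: -23789144306509/1910874561414 ≈ -12.449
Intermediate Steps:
L(o) = -6*o*(-2 - o) (L(o) = (-6*o)*(-2 - o) = -6*o*(-2 - o))
1/(27118*22377) + L(-199)/(-18894) = 1/(27118*22377) + (6*(-199)*(2 - 199))/(-18894) = (1/27118)*(1/22377) + (6*(-199)*(-197))*(-1/18894) = 1/606819486 + 235218*(-1/18894) = 1/606819486 - 39203/3149 = -23789144306509/1910874561414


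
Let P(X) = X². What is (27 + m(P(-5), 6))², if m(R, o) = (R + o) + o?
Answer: 4096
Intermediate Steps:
m(R, o) = R + 2*o
(27 + m(P(-5), 6))² = (27 + ((-5)² + 2*6))² = (27 + (25 + 12))² = (27 + 37)² = 64² = 4096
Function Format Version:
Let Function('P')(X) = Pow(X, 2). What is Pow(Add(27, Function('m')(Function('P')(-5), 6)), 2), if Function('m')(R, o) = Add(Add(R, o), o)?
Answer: 4096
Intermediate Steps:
Function('m')(R, o) = Add(R, Mul(2, o))
Pow(Add(27, Function('m')(Function('P')(-5), 6)), 2) = Pow(Add(27, Add(Pow(-5, 2), Mul(2, 6))), 2) = Pow(Add(27, Add(25, 12)), 2) = Pow(Add(27, 37), 2) = Pow(64, 2) = 4096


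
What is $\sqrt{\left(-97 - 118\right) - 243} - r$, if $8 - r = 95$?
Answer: $87 + i \sqrt{458} \approx 87.0 + 21.401 i$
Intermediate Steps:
$r = -87$ ($r = 8 - 95 = -87$)
$\sqrt{\left(-97 - 118\right) - 243} - r = \sqrt{\left(-97 - 118\right) - 243} - -87 = \sqrt{-215 - 243} + 87 = \sqrt{-458} + 87 = i \sqrt{458} + 87 = 87 + i \sqrt{458}$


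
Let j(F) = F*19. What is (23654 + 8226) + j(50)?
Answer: 32830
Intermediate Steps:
j(F) = 19*F
(23654 + 8226) + j(50) = (23654 + 8226) + 19*50 = 31880 + 950 = 32830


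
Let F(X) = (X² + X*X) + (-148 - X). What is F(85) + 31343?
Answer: 45560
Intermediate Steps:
F(X) = -148 - X + 2*X² (F(X) = (X² + X²) + (-148 - X) = 2*X² + (-148 - X) = -148 - X + 2*X²)
F(85) + 31343 = (-148 - 1*85 + 2*85²) + 31343 = (-148 - 85 + 2*7225) + 31343 = (-148 - 85 + 14450) + 31343 = 14217 + 31343 = 45560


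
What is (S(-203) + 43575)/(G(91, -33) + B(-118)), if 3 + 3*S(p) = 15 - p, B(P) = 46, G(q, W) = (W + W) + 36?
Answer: 32735/12 ≈ 2727.9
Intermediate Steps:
G(q, W) = 36 + 2*W (G(q, W) = 2*W + 36 = 36 + 2*W)
S(p) = 4 - p/3 (S(p) = -1 + (15 - p)/3 = -1 + (5 - p/3) = 4 - p/3)
(S(-203) + 43575)/(G(91, -33) + B(-118)) = ((4 - ⅓*(-203)) + 43575)/((36 + 2*(-33)) + 46) = ((4 + 203/3) + 43575)/((36 - 66) + 46) = (215/3 + 43575)/(-30 + 46) = (130940/3)/16 = (130940/3)*(1/16) = 32735/12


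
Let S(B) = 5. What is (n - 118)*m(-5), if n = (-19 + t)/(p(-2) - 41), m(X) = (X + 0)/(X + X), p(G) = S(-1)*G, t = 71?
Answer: -3035/51 ≈ -59.510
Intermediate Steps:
p(G) = 5*G
m(X) = 1/2 (m(X) = X/((2*X)) = X*(1/(2*X)) = 1/2)
n = -52/51 (n = (-19 + 71)/(5*(-2) - 41) = 52/(-10 - 41) = 52/(-51) = 52*(-1/51) = -52/51 ≈ -1.0196)
(n - 118)*m(-5) = (-52/51 - 118)*(1/2) = -6070/51*1/2 = -3035/51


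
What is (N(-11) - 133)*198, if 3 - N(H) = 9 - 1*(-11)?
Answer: -29700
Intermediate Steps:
N(H) = -17 (N(H) = 3 - (9 - 1*(-11)) = 3 - (9 + 11) = 3 - 1*20 = 3 - 20 = -17)
(N(-11) - 133)*198 = (-17 - 133)*198 = -150*198 = -29700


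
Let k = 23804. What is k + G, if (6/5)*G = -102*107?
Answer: 14709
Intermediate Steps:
G = -9095 (G = 5*(-102*107)/6 = (⅚)*(-10914) = -9095)
k + G = 23804 - 9095 = 14709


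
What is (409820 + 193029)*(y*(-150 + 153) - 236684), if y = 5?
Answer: -142675669981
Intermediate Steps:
(409820 + 193029)*(y*(-150 + 153) - 236684) = (409820 + 193029)*(5*(-150 + 153) - 236684) = 602849*(5*3 - 236684) = 602849*(15 - 236684) = 602849*(-236669) = -142675669981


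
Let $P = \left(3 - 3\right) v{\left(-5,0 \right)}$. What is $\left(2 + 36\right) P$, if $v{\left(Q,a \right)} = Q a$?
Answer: $0$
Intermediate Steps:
$P = 0$ ($P = \left(3 - 3\right) \left(\left(-5\right) 0\right) = \left(3 - 3\right) 0 = 0 \cdot 0 = 0$)
$\left(2 + 36\right) P = \left(2 + 36\right) 0 = 38 \cdot 0 = 0$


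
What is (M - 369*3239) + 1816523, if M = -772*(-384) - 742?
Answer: 917038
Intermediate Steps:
M = 295706 (M = 296448 - 742 = 295706)
(M - 369*3239) + 1816523 = (295706 - 369*3239) + 1816523 = (295706 - 1195191) + 1816523 = -899485 + 1816523 = 917038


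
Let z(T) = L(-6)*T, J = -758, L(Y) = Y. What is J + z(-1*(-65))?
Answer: -1148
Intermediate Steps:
z(T) = -6*T
J + z(-1*(-65)) = -758 - (-6)*(-65) = -758 - 6*65 = -758 - 390 = -1148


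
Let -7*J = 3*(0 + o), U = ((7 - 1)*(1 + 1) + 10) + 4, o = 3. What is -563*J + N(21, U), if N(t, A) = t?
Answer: 5214/7 ≈ 744.86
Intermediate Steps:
U = 26 (U = (6*2 + 10) + 4 = (12 + 10) + 4 = 22 + 4 = 26)
J = -9/7 (J = -3*(0 + 3)/7 = -3*3/7 = -1/7*9 = -9/7 ≈ -1.2857)
-563*J + N(21, U) = -563*(-9/7) + 21 = 5067/7 + 21 = 5214/7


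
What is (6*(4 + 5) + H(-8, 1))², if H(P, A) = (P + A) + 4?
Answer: 2601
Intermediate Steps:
H(P, A) = 4 + A + P (H(P, A) = (A + P) + 4 = 4 + A + P)
(6*(4 + 5) + H(-8, 1))² = (6*(4 + 5) + (4 + 1 - 8))² = (6*9 - 3)² = (54 - 3)² = 51² = 2601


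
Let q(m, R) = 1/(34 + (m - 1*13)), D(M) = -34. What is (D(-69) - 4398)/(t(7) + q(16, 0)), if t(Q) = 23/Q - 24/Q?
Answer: 573944/15 ≈ 38263.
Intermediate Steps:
t(Q) = -1/Q
q(m, R) = 1/(21 + m) (q(m, R) = 1/(34 + (m - 13)) = 1/(34 + (-13 + m)) = 1/(21 + m))
(D(-69) - 4398)/(t(7) + q(16, 0)) = (-34 - 4398)/(-1/7 + 1/(21 + 16)) = -4432/(-1*⅐ + 1/37) = -4432/(-⅐ + 1/37) = -4432/(-30/259) = -4432*(-259/30) = 573944/15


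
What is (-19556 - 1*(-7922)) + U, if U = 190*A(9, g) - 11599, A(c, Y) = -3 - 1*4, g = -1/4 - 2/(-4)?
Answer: -24563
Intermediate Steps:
g = ¼ (g = -1*¼ - 2*(-¼) = -¼ + ½ = ¼ ≈ 0.25000)
A(c, Y) = -7 (A(c, Y) = -3 - 4 = -7)
U = -12929 (U = 190*(-7) - 11599 = -1330 - 11599 = -12929)
(-19556 - 1*(-7922)) + U = (-19556 - 1*(-7922)) - 12929 = (-19556 + 7922) - 12929 = -11634 - 12929 = -24563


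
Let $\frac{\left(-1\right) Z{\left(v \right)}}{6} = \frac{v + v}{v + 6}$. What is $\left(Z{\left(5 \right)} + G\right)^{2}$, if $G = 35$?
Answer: $\frac{105625}{121} \approx 872.93$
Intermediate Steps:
$Z{\left(v \right)} = - \frac{12 v}{6 + v}$ ($Z{\left(v \right)} = - 6 \frac{v + v}{v + 6} = - 6 \frac{2 v}{6 + v} = - \frac{12 v}{6 + v}$)
$\left(Z{\left(5 \right)} + G\right)^{2} = \left(\left(-12\right) 5 \frac{1}{6 + 5} + 35\right)^{2} = \left(\left(-12\right) 5 \cdot \frac{1}{11} + 35\right)^{2} = \left(- \frac{60}{11} + 35\right)^{2} = \left(\frac{325}{11}\right)^{2} = \frac{105625}{121}$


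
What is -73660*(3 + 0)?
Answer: -220980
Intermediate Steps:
-73660*(3 + 0) = -73660*3 = -14732*15 = -220980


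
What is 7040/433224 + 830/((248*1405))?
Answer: 3196129/171537012 ≈ 0.018632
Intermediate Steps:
7040/433224 + 830/((248*1405)) = 7040*(1/433224) + 830/348440 = 80/4923 + 830*(1/348440) = 80/4923 + 83/34844 = 3196129/171537012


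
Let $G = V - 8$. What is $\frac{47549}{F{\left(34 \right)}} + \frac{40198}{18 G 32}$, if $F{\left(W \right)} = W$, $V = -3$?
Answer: $\frac{4410349}{3168} \approx 1392.2$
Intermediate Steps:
$G = -11$ ($G = -3 - 8 = -11$)
$\frac{47549}{F{\left(34 \right)}} + \frac{40198}{18 G 32} = \frac{47549}{34} + \frac{40198}{18 \left(-11\right) 32} = 47549 \cdot \frac{1}{34} + \frac{40198}{\left(-198\right) 32} = \frac{2797}{2} + \frac{40198}{-6336} = \frac{2797}{2} + 40198 \left(- \frac{1}{6336}\right) = \frac{2797}{2} - \frac{20099}{3168} = \frac{4410349}{3168}$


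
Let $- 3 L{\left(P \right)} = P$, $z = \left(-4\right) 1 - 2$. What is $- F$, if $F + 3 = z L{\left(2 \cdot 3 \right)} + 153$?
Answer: $-162$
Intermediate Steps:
$z = -6$ ($z = -4 - 2 = -6$)
$L{\left(P \right)} = - \frac{P}{3}$
$F = 162$ ($F = -3 + \left(- 6 \left(- \frac{2 \cdot 3}{3}\right) + 153\right) = -3 + \left(- 6 \left(\left(- \frac{1}{3}\right) 6\right) + 153\right) = -3 + \left(\left(-6\right) \left(-2\right) + 153\right) = -3 + \left(12 + 153\right) = -3 + 165 = 162$)
$- F = \left(-1\right) 162 = -162$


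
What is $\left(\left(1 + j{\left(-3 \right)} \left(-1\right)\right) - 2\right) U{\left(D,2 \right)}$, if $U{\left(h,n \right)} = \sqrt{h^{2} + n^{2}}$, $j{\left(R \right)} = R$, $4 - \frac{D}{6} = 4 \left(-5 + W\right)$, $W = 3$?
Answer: $4 \sqrt{1297} \approx 144.06$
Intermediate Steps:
$D = 72$ ($D = 24 - 6 \cdot 4 \left(-5 + 3\right) = 24 - 6 \cdot 4 \left(-2\right) = 24 - -48 = 24 + 48 = 72$)
$\left(\left(1 + j{\left(-3 \right)} \left(-1\right)\right) - 2\right) U{\left(D,2 \right)} = \left(\left(1 - -3\right) - 2\right) \sqrt{72^{2} + 2^{2}} = \left(\left(1 + 3\right) - 2\right) \sqrt{5184 + 4} = \left(4 - 2\right) \sqrt{5188} = 2 \cdot 2 \sqrt{1297} = 4 \sqrt{1297}$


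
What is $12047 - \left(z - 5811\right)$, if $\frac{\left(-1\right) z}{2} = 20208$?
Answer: $58274$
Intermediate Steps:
$z = -40416$ ($z = \left(-2\right) 20208 = -40416$)
$12047 - \left(z - 5811\right) = 12047 - \left(-40416 - 5811\right) = 12047 - -46227 = 12047 + 46227 = 58274$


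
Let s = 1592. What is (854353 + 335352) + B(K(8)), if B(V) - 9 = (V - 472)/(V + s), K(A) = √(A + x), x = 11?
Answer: 1005087982429/844815 + 688*√19/844815 ≈ 1.1897e+6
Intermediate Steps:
K(A) = √(11 + A) (K(A) = √(A + 11) = √(11 + A))
B(V) = 9 + (-472 + V)/(1592 + V) (B(V) = 9 + (V - 472)/(V + 1592) = 9 + (-472 + V)/(1592 + V))
(854353 + 335352) + B(K(8)) = (854353 + 335352) + 2*(6928 + 5*√(11 + 8))/(1592 + √(11 + 8)) = 1189705 + 2*(6928 + 5*√19)/(1592 + √19)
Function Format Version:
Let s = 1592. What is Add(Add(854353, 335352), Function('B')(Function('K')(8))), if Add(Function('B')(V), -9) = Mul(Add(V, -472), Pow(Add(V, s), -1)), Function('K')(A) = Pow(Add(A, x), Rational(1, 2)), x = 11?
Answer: Add(Rational(1005087982429, 844815), Mul(Rational(688, 844815), Pow(19, Rational(1, 2)))) ≈ 1.1897e+6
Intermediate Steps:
Function('K')(A) = Pow(Add(11, A), Rational(1, 2)) (Function('K')(A) = Pow(Add(A, 11), Rational(1, 2)) = Pow(Add(11, A), Rational(1, 2)))
Function('B')(V) = Add(9, Mul(Pow(Add(1592, V), -1), Add(-472, V))) (Function('B')(V) = Add(9, Mul(Add(V, -472), Pow(Add(V, 1592), -1))) = Add(9, Mul(Add(-472, V), Pow(Add(1592, V), -1))) = Add(9, Mul(Pow(Add(1592, V), -1), Add(-472, V))))
Add(Add(854353, 335352), Function('B')(Function('K')(8))) = Add(Add(854353, 335352), Mul(2, Pow(Add(1592, Pow(Add(11, 8), Rational(1, 2))), -1), Add(6928, Mul(5, Pow(Add(11, 8), Rational(1, 2)))))) = Add(1189705, Mul(2, Pow(Add(1592, Pow(19, Rational(1, 2))), -1), Add(6928, Mul(5, Pow(19, Rational(1, 2))))))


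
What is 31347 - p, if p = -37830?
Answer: 69177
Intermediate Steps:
31347 - p = 31347 - 1*(-37830) = 31347 + 37830 = 69177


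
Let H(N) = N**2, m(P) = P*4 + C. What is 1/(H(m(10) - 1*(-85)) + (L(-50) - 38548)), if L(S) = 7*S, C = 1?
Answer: -1/23022 ≈ -4.3437e-5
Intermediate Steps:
m(P) = 1 + 4*P (m(P) = P*4 + 1 = 4*P + 1 = 1 + 4*P)
1/(H(m(10) - 1*(-85)) + (L(-50) - 38548)) = 1/(((1 + 4*10) - 1*(-85))**2 + (7*(-50) - 38548)) = 1/(((1 + 40) + 85)**2 + (-350 - 38548)) = 1/((41 + 85)**2 - 38898) = 1/(126**2 - 38898) = 1/(15876 - 38898) = 1/(-23022) = -1/23022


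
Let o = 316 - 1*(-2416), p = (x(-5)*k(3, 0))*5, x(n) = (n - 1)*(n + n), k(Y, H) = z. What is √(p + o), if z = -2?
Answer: 2*√533 ≈ 46.174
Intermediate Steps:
k(Y, H) = -2
x(n) = 2*n*(-1 + n) (x(n) = (-1 + n)*(2*n) = 2*n*(-1 + n))
p = -600 (p = ((2*(-5)*(-1 - 5))*(-2))*5 = ((2*(-5)*(-6))*(-2))*5 = (60*(-2))*5 = -120*5 = -600)
o = 2732 (o = 316 + 2416 = 2732)
√(p + o) = √(-600 + 2732) = √2132 = 2*√533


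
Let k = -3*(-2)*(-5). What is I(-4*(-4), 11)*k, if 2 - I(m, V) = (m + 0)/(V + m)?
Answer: -380/9 ≈ -42.222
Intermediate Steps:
I(m, V) = 2 - m/(V + m) (I(m, V) = 2 - (m + 0)/(V + m) = 2 - m/(V + m))
k = -30 (k = 6*(-5) = -30)
I(-4*(-4), 11)*k = ((-4*(-4) + 2*11)/(11 - 4*(-4)))*(-30) = ((16 + 22)/(11 + 16))*(-30) = (38/27)*(-30) = -380/9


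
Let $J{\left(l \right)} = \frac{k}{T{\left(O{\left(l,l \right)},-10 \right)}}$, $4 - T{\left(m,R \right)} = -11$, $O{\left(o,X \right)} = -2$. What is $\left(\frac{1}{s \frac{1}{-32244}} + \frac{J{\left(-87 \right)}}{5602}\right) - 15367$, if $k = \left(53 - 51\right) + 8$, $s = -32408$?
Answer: $- \frac{1046134611217}{68081106} \approx -15366.0$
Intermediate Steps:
$T{\left(m,R \right)} = 15$ ($T{\left(m,R \right)} = 4 - -11 = 4 + 11 = 15$)
$k = 10$ ($k = 2 + 8 = 10$)
$J{\left(l \right)} = \frac{2}{3}$ ($J{\left(l \right)} = \frac{10}{15} = 10 \cdot \frac{1}{15} = \frac{2}{3}$)
$\left(\frac{1}{s \frac{1}{-32244}} + \frac{J{\left(-87 \right)}}{5602}\right) - 15367 = \left(\frac{1}{\left(-32408\right) \frac{1}{-32244}} + \frac{2}{3 \cdot 5602}\right) - 15367 = \left(\frac{1}{\left(-32408\right) \left(- \frac{1}{32244}\right)} + \frac{2}{3} \cdot \frac{1}{5602}\right) - 15367 = \left(\frac{1}{\frac{8102}{8061}} + \frac{1}{8403}\right) - 15367 = \left(\frac{8061}{8102} + \frac{1}{8403}\right) - 15367 = \frac{67744685}{68081106} - 15367 = - \frac{1046134611217}{68081106}$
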